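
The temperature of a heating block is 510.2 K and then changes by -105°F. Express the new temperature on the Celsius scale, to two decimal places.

Initial temperature in Celsius: 510.2 - 273.15 = 237.0500°C.
The 105°F change is an interval, so only the factor 5/9 applies: -105 × 5/9 = -58.3333°C.
Final Celsius temperature: 237.0500 - 58.3333 = 178.7167°C.

178.72°C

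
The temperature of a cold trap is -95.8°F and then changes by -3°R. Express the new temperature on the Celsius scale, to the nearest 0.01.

-72.67°C

Initial temperature in Celsius: (-95.8 - 32) × 5/9 = -71.0000°C.
The 3°R change is an interval, so only the factor 5/9 applies: -3 × 5/9 = -1.6667°C.
Final Celsius temperature: -71.0000 - 1.6667 = -72.6667°C.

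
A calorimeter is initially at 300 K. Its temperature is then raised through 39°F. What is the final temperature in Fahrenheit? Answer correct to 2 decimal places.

Initial temperature in Celsius: 300 - 273.15 = 26.8500°C.
The 39°F change is an interval, so only the factor 5/9 applies: +39 × 5/9 = +21.6667°C.
Final Celsius temperature: 26.8500 + 21.6667 = 48.5167°C.
In Fahrenheit: 48.5167 × 1.8 + 32 = 119.33°F.

119.33°F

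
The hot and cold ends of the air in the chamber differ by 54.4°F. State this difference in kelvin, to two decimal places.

30.22 K

An interval of 1°F corresponds to 5/9 K.
54.4 × 5/9 = 30.22.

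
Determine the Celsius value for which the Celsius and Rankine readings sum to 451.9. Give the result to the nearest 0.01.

-14.20°C

Let C be the Celsius reading. The Rankine reading is R = 1.8·C + 491.67.
Require C + R = 451.9: (2.8)·C + 491.67 = 451.9.
C = (451.9 - 491.67) / (2.8) = -14.20.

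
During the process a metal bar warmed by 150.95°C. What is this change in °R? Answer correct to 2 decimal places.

271.71°R

For a temperature interval the offset drops out; only the factor 1.8 applies.
150.95 × 1.8 = 271.71.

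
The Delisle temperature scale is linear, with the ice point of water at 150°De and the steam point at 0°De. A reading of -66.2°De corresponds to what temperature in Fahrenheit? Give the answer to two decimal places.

Linear interpolation between the fixed points: C = (-66.2 - 150) × 100 / (0 - 150) = 144.1333°C.
Then 144.1333 × 1.8 + 32 = 291.44°F.

291.44°F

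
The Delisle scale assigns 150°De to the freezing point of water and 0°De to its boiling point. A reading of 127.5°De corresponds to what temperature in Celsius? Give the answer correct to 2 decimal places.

Linear interpolation between the fixed points: C = (127.5 - 150) × 100 / (0 - 150) = 15.0000°C.

15.00°C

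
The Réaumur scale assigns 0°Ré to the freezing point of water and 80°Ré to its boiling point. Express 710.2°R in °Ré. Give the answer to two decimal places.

First in Celsius: (710.2 - 491.67) × 5/9 = 121.4056°C.
Linearly onto the Réaumur scale: 0 + (121.4056 / 100) × (80 - 0) = 97.12°Ré.

97.12°Ré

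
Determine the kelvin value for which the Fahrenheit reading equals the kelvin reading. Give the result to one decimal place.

Let K be the kelvin reading. The Fahrenheit reading is F = 1.8·K - 459.67.
Set F = K: 1.8·K - 459.67 = K.
(0.8)·K = 459.67  ⇒  K = 574.6.

574.6 K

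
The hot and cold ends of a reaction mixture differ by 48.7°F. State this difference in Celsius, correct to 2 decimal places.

An interval of 1°F corresponds to 5/9°C.
48.7 × 5/9 = 27.06.

27.06°C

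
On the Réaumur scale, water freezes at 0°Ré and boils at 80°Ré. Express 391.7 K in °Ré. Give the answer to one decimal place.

First in Celsius: 391.7 - 273.15 = 118.5500°C.
Linearly onto the Réaumur scale: 0 + (118.5500 / 100) × (80 - 0) = 94.8°Ré.

94.8°Ré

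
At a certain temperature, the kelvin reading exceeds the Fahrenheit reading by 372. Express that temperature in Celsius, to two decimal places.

-163.56°C

Let x be the kelvin reading; then the Fahrenheit reading is 1.8·x - 459.67.
(1.8·x - 459.67) - x = -372  ⇒  (0.8)·x = 87.67  ⇒  x = 109.5875 K.
In Celsius: 109.5875 - 273.15 = -163.56°C.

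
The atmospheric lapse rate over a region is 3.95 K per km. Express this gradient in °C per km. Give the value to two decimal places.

Since only a temperature interval is involved, the additive offset between the scales drops out.
A change of 1 K is a change of 1°C, so 3.95 × 1 = 3.95.

3.95 °C/km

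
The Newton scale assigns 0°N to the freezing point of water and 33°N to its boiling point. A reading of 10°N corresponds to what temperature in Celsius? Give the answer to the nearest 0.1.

30.3°C

Linear interpolation between the fixed points: C = (10 - 0) × 100 / (33 - 0) = 30.3030°C.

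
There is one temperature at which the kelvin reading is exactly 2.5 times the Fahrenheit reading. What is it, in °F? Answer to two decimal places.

Let F be the Fahrenheit reading. The kelvin reading is K = 5/9·F + 255.372.
Require K = 2.5·F: 5/9·F + 255.372 = 2.5·F.
(-35/18)·F = -255.372  ⇒  F = 131.33.

131.33°F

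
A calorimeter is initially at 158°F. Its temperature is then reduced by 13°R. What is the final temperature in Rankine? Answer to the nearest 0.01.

Initial temperature in Celsius: (158 - 32) × 5/9 = 70.0000°C.
The 13°R change is an interval, so only the factor 5/9 applies: -13 × 5/9 = -7.2222°C.
Final Celsius temperature: 70.0000 - 7.2222 = 62.7778°C.
In Rankine: 62.7778 × 1.8 + 491.67 = 604.67°R.

604.67°R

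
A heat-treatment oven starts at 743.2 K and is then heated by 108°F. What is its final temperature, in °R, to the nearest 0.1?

1445.8°R

Initial temperature in Celsius: 743.2 - 273.15 = 470.0500°C.
The 108°F change is an interval, so only the factor 5/9 applies: +108 × 5/9 = +60.0000°C.
Final Celsius temperature: 470.0500 + 60.0000 = 530.0500°C.
In Rankine: 530.0500 × 1.8 + 491.67 = 1445.8°R.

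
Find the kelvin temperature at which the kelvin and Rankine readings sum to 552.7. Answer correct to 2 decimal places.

197.39 K

Let K be the kelvin reading. The Rankine reading is R = 1.8·K.
Require K + R = 552.7: (2.8)·K = 552.7.
K = (552.7) / (2.8) = 197.39.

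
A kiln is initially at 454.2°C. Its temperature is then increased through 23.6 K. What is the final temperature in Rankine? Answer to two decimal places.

1351.71°R

The 23.6 K change is an interval; Kelvin and Celsius degrees are the same size, so ΔC = +23.6°C.
Final Celsius temperature: 454.2000 + 23.6000 = 477.8000°C.
In Rankine: 477.8000 × 1.8 + 491.67 = 1351.71°R.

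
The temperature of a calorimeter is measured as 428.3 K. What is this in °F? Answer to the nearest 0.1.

311.3°F

In Celsius: 428.3 - 273.15 = 155.1500°C.
In Fahrenheit: 155.1500 × 1.8 + 32 = 311.3°F.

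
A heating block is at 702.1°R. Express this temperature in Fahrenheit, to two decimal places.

In Celsius: (702.1 - 491.67) × 5/9 = 116.9056°C.
In Fahrenheit: 116.9056 × 1.8 + 32 = 242.43°F.

242.43°F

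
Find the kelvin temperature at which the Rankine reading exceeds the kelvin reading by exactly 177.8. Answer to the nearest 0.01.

222.25 K

Let K be the kelvin reading. The Rankine reading is R = 1.8·K.
Require R - K = 177.8: (0.8)·K = 177.8.
K = (177.8) / (0.8) = 222.25.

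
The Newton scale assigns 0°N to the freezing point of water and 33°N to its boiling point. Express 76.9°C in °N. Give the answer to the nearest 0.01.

25.38°N

Linearly onto the Newton scale: 0 + (76.9000 / 100) × (33 - 0) = 25.38°N.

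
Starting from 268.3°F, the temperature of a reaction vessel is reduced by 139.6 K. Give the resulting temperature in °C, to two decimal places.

Initial temperature in Celsius: (268.3 - 32) × 5/9 = 131.2778°C.
The 139.6 K change is an interval; Kelvin and Celsius degrees are the same size, so ΔC = -139.6°C.
Final Celsius temperature: 131.2778 - 139.6000 = -8.3222°C.

-8.32°C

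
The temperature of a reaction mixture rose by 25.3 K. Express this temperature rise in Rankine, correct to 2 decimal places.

An interval of 1 K corresponds to 1.8°R.
25.3 × 1.8 = 45.54.

45.54°R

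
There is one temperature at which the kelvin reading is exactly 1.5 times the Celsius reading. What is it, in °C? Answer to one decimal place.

546.3°C

Let C be the Celsius reading. The kelvin reading is K = 1·C + 273.15.
Require K = 1.5·C: 1·C + 273.15 = 1.5·C.
(-0.5)·C = -273.15  ⇒  C = 546.3.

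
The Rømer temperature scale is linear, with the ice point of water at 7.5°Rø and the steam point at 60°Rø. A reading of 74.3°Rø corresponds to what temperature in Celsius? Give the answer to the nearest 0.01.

127.24°C

Linear interpolation between the fixed points: C = (74.3 - 7.5) × 100 / (60 - 7.5) = 127.2381°C.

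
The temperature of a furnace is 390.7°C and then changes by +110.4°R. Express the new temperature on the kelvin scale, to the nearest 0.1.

The 110.4°R change is an interval, so only the factor 5/9 applies: +110.4 × 5/9 = +61.3333°C.
Final Celsius temperature: 390.7000 + 61.3333 = 452.0333°C.
In kelvin: 452.0333 + 273.15 = 725.2 K.

725.2 K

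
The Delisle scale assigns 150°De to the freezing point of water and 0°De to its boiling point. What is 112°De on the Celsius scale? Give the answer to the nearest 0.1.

Linear interpolation between the fixed points: C = (112 - 150) × 100 / (0 - 150) = 25.3333°C.

25.3°C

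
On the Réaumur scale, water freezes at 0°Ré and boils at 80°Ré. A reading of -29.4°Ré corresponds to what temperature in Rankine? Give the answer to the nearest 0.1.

Linear interpolation between the fixed points: C = (-29.4 - 0) × 100 / (80 - 0) = -36.7500°C.
Then -36.7500 × 1.8 + 491.67 = 425.5°R.

425.5°R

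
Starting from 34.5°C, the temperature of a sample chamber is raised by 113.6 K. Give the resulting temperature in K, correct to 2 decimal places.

The 113.6 K change is an interval; Kelvin and Celsius degrees are the same size, so ΔC = +113.6°C.
Final Celsius temperature: 34.5000 + 113.6000 = 148.1000°C.
In kelvin: 148.1000 + 273.15 = 421.25 K.

421.25 K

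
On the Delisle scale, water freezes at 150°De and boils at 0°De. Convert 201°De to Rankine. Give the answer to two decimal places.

430.47°R

Linear interpolation between the fixed points: C = (201 - 150) × 100 / (0 - 150) = -34.0000°C.
Then -34.0000 × 1.8 + 491.67 = 430.47°R.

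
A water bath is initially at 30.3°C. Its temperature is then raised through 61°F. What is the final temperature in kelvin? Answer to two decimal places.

337.34 K

The 61°F change is an interval, so only the factor 5/9 applies: +61 × 5/9 = +33.8889°C.
Final Celsius temperature: 30.3000 + 33.8889 = 64.1889°C.
In kelvin: 64.1889 + 273.15 = 337.34 K.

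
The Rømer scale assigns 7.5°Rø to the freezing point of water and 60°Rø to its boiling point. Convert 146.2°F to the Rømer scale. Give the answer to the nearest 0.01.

First in Celsius: (146.2 - 32) × 5/9 = 63.4444°C.
Linearly onto the Rømer scale: 7.5 + (63.4444 / 100) × (60 - 7.5) = 40.81°Rø.

40.81°Rø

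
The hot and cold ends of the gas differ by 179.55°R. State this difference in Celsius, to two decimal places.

99.75°C

For a temperature interval the offset drops out; only the factor 5/9 applies.
179.55 × 5/9 = 99.75.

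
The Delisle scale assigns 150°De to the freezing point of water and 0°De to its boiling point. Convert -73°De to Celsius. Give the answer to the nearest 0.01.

148.67°C

Linear interpolation between the fixed points: C = (-73 - 150) × 100 / (0 - 150) = 148.6667°C.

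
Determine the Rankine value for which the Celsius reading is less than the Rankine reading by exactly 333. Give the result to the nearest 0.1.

Let R be the Rankine reading. The Celsius reading is C = 5/9·R - 273.15.
Require C - R = -333: (-4/9)·R - 273.15 = -333.
R = (-333 + 273.15) / (-4/9) = 134.7.

134.7°R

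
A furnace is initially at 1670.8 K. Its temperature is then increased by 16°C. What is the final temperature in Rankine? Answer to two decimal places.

Initial temperature in Celsius: 1670.8 - 273.15 = 1397.6500°C.
Final Celsius temperature: 1397.6500 + 16.0000 = 1413.6500°C.
In Rankine: 1413.6500 × 1.8 + 491.67 = 3036.24°R.

3036.24°R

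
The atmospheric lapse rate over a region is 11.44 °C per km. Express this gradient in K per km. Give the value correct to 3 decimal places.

The quantity depends on a temperature interval, so only the ratio of degree sizes applies; the offset between the scales is irrelevant.
A change of 1°C is a change of 1 K, so 11.44 × 1 = 11.440.

11.440 K/km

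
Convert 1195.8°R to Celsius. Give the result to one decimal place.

391.2°C

In Celsius: (1195.8 - 491.67) × 5/9 = 391.1833°C.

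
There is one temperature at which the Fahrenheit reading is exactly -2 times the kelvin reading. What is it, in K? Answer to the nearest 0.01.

120.97 K

Let K be the kelvin reading. The Fahrenheit reading is F = 1.8·K - 459.67.
Require F = -2·K: 1.8·K - 459.67 = -2·K.
(3.8)·K = 459.67  ⇒  K = 120.97.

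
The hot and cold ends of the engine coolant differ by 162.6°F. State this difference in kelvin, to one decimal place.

90.3 K

For a temperature interval the offset drops out; only the factor 5/9 applies.
162.6 × 5/9 = 90.3.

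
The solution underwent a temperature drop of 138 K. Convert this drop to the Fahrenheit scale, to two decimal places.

248.40°F

An interval of 1 K corresponds to 1.8°F.
138 × 1.8 = 248.40.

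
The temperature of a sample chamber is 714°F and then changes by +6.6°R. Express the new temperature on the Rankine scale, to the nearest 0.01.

Initial temperature in Celsius: (714 - 32) × 5/9 = 378.8889°C.
The 6.6°R change is an interval, so only the factor 5/9 applies: +6.6 × 5/9 = +3.6667°C.
Final Celsius temperature: 378.8889 + 3.6667 = 382.5556°C.
In Rankine: 382.5556 × 1.8 + 491.67 = 1180.27°R.

1180.27°R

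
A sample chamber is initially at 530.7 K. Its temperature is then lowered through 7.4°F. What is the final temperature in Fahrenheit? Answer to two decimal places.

Initial temperature in Celsius: 530.7 - 273.15 = 257.5500°C.
The 7.4°F change is an interval, so only the factor 5/9 applies: -7.4 × 5/9 = -4.1111°C.
Final Celsius temperature: 257.5500 - 4.1111 = 253.4389°C.
In Fahrenheit: 253.4389 × 1.8 + 32 = 488.19°F.

488.19°F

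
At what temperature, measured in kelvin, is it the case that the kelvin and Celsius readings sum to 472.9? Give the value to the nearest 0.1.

Let K be the kelvin reading. The Celsius reading is C = 1·K - 273.15.
Require K + C = 472.9: (2)·K - 273.15 = 472.9.
K = (472.9 + 273.15) / (2) = 373.0.

373.0 K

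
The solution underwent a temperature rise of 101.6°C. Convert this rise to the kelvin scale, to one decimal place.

Celsius and kelvin degrees are the same size, so the interval is unchanged: 101.6.

101.6 K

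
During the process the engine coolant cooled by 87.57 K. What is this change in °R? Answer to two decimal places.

An interval of 1 K corresponds to 1.8°R.
87.57 × 1.8 = 157.63.

157.63°R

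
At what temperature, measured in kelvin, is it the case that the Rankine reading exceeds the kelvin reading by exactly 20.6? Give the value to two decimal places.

25.75 K

Let K be the kelvin reading. The Rankine reading is R = 1.8·K.
Require R - K = 20.6: (0.8)·K = 20.6.
K = (20.6) / (0.8) = 25.75.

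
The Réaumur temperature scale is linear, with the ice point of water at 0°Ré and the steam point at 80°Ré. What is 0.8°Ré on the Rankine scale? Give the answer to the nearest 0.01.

493.47°R

Linear interpolation between the fixed points: C = (0.8 - 0) × 100 / (80 - 0) = 1.0000°C.
Then 1.0000 × 1.8 + 491.67 = 493.47°R.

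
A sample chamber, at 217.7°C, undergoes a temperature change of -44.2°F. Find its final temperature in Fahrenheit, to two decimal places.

379.66°F

The 44.2°F change is an interval, so only the factor 5/9 applies: -44.2 × 5/9 = -24.5556°C.
Final Celsius temperature: 217.7000 - 24.5556 = 193.1444°C.
In Fahrenheit: 193.1444 × 1.8 + 32 = 379.66°F.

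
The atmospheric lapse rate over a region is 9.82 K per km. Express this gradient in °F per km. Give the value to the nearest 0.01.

17.68 °F/km

Since only a temperature interval is involved, the additive offset between the scales drops out.
A change of 1 K is a change of 1.8°F, so 9.82 × 1.8 = 17.68.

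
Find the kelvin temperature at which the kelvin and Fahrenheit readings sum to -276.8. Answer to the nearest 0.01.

65.31 K

Let K be the kelvin reading. The Fahrenheit reading is F = 1.8·K - 459.67.
Require K + F = -276.8: (2.8)·K - 459.67 = -276.8.
K = (-276.8 + 459.67) / (2.8) = 65.31.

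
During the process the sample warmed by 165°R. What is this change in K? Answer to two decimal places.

91.67 K

For a temperature interval the offset drops out; only the factor 5/9 applies.
165 × 5/9 = 91.67.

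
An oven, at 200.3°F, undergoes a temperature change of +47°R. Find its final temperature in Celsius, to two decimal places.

119.61°C

Initial temperature in Celsius: (200.3 - 32) × 5/9 = 93.5000°C.
The 47°R change is an interval, so only the factor 5/9 applies: +47 × 5/9 = +26.1111°C.
Final Celsius temperature: 93.5000 + 26.1111 = 119.6111°C.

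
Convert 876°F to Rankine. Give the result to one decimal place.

In Celsius: (876 - 32) × 5/9 = 468.8889°C.
In Rankine: 468.8889 × 1.8 + 491.67 = 1335.7°R.

1335.7°R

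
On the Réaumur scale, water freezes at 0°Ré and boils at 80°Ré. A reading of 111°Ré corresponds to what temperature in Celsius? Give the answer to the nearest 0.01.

138.75°C

Linear interpolation between the fixed points: C = (111 - 0) × 100 / (80 - 0) = 138.7500°C.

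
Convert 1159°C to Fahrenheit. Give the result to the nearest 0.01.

In Fahrenheit: 1159.0000 × 1.8 + 32 = 2118.20°F.

2118.20°F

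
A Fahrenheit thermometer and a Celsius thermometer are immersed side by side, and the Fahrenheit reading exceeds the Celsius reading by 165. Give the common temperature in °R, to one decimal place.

790.9°R

Let x be the Fahrenheit reading; then the Celsius reading is 5/9·x - 17.7778.
(5/9·x - 17.7778) - x = -165  ⇒  (-4/9)·x = -147.222  ⇒  x = 331.2500°F.
In Celsius: (331.25 - 32) × 5/9 = 166.2500°C.
In Rankine: 166.2500 × 1.8 + 491.67 = 790.9°R.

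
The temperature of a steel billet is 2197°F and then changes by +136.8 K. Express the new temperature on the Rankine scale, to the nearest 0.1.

2902.9°R

Initial temperature in Celsius: (2197 - 32) × 5/9 = 1202.7778°C.
The 136.8 K change is an interval; Kelvin and Celsius degrees are the same size, so ΔC = +136.8°C.
Final Celsius temperature: 1202.7778 + 136.8000 = 1339.5778°C.
In Rankine: 1339.5778 × 1.8 + 491.67 = 2902.9°R.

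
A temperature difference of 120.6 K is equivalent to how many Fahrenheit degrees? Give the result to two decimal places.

For a temperature interval the offset drops out; only the factor 1.8 applies.
120.6 × 1.8 = 217.08.

217.08°F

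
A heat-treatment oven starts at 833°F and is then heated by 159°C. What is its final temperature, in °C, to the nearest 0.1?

Initial temperature in Celsius: (833 - 32) × 5/9 = 445.0000°C.
Final Celsius temperature: 445.0000 + 159.0000 = 604.0000°C.

604.0°C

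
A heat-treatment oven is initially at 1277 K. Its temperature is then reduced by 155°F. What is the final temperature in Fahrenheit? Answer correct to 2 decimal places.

Initial temperature in Celsius: 1277 - 273.15 = 1003.8500°C.
The 155°F change is an interval, so only the factor 5/9 applies: -155 × 5/9 = -86.1111°C.
Final Celsius temperature: 1003.8500 - 86.1111 = 917.7389°C.
In Fahrenheit: 917.7389 × 1.8 + 32 = 1683.93°F.

1683.93°F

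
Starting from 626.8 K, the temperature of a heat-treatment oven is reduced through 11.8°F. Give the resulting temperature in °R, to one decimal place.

Initial temperature in Celsius: 626.8 - 273.15 = 353.6500°C.
The 11.8°F change is an interval, so only the factor 5/9 applies: -11.8 × 5/9 = -6.5556°C.
Final Celsius temperature: 353.6500 - 6.5556 = 347.0944°C.
In Rankine: 347.0944 × 1.8 + 491.67 = 1116.4°R.

1116.4°R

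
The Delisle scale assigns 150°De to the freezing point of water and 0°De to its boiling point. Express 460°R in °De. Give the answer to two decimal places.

First in Celsius: (460 - 491.67) × 5/9 = -17.5944°C.
Linearly onto the Delisle scale: 150 + (-17.5944 / 100) × (0 - 150) = 176.39°De.

176.39°De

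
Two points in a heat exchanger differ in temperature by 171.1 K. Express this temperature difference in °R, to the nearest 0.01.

For a temperature interval the offset drops out; only the factor 1.8 applies.
171.1 × 1.8 = 307.98.

307.98°R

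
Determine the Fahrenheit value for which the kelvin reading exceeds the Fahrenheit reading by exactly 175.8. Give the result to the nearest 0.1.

Let F be the Fahrenheit reading. The kelvin reading is K = 5/9·F + 255.372.
Require K - F = 175.8: (-4/9)·F + 255.372 = 175.8.
F = (175.8 - 255.372) / (-4/9) = 179.0.

179.0°F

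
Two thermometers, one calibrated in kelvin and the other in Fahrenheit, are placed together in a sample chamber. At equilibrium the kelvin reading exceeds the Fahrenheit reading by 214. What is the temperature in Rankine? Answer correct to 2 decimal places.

Let x be the kelvin reading; then the Fahrenheit reading is 1.8·x - 459.67.
(1.8·x - 459.67) - x = -214  ⇒  (0.8)·x = 245.67  ⇒  x = 307.0875 K.
In Celsius: 307.0875 - 273.15 = 33.9375°C.
In Rankine: 33.9375 × 1.8 + 491.67 = 552.76°R.

552.76°R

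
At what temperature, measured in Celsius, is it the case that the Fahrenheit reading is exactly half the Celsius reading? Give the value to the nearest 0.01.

-24.62°C

Let C be the Celsius reading. The Fahrenheit reading is F = 1.8·C + 32.
Require F = 0.5·C: 1.8·C + 32 = 0.5·C.
(1.3)·C = -32  ⇒  C = -24.62.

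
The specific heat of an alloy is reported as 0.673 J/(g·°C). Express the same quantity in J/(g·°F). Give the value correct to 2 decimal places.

The quantity depends on a temperature interval, so only the ratio of degree sizes applies; the offset between the scales is irrelevant.
A change of 1°F is a change of 5/9°C, so per °F the value is 0.673 × 5/9 = 0.37.

0.37 J/(g·°F)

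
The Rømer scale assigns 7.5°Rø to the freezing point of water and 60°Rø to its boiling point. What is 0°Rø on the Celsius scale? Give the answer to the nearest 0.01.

Linear interpolation between the fixed points: C = (0 - 7.5) × 100 / (60 - 7.5) = -14.2857°C.

-14.29°C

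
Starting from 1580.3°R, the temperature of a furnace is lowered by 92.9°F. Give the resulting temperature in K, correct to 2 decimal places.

826.33 K

Initial temperature in Celsius: (1580.3 - 491.67) × 5/9 = 604.7944°C.
The 92.9°F change is an interval, so only the factor 5/9 applies: -92.9 × 5/9 = -51.6111°C.
Final Celsius temperature: 604.7944 - 51.6111 = 553.1833°C.
In kelvin: 553.1833 + 273.15 = 826.33 K.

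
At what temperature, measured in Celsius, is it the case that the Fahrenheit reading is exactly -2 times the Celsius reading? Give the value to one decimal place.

Let C be the Celsius reading. The Fahrenheit reading is F = 1.8·C + 32.
Require F = -2·C: 1.8·C + 32 = -2·C.
(3.8)·C = -32  ⇒  C = -8.4.

-8.4°C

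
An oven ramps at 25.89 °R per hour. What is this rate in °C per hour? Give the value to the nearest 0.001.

14.383 °C/hour

Since only a temperature interval is involved, the additive offset between the scales drops out.
A change of 1°R is a change of 5/9°C, so 25.89 × 5/9 = 14.383.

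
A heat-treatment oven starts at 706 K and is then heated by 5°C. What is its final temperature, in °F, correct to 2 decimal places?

820.13°F

Initial temperature in Celsius: 706 - 273.15 = 432.8500°C.
Final Celsius temperature: 432.8500 + 5.0000 = 437.8500°C.
In Fahrenheit: 437.8500 × 1.8 + 32 = 820.13°F.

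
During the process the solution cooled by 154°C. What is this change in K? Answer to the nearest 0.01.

Celsius and kelvin degrees are the same size, so the interval is unchanged: 154.00.

154.00 K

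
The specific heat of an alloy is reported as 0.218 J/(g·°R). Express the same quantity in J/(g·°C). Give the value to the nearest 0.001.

0.392 J/(g·°C)

Since only a temperature interval is involved, the additive offset between the scales drops out.
A change of 1°C is a change of 1.8°R, so per °C the value is 0.218 × 1.8 = 0.392.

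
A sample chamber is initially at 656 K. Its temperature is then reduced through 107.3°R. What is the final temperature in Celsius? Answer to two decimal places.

Initial temperature in Celsius: 656 - 273.15 = 382.8500°C.
The 107.3°R change is an interval, so only the factor 5/9 applies: -107.3 × 5/9 = -59.6111°C.
Final Celsius temperature: 382.8500 - 59.6111 = 323.2389°C.

323.24°C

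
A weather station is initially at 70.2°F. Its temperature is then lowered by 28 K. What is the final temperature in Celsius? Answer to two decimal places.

Initial temperature in Celsius: (70.2 - 32) × 5/9 = 21.2222°C.
The 28 K change is an interval; Kelvin and Celsius degrees are the same size, so ΔC = -28°C.
Final Celsius temperature: 21.2222 - 28.0000 = -6.7778°C.

-6.78°C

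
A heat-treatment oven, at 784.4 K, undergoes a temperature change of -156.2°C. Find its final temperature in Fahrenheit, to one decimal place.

671.1°F

Initial temperature in Celsius: 784.4 - 273.15 = 511.2500°C.
Final Celsius temperature: 511.2500 - 156.2000 = 355.0500°C.
In Fahrenheit: 355.0500 × 1.8 + 32 = 671.1°F.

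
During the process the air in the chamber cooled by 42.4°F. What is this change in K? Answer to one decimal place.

23.6 K

Only the scale ratio 5/9 matters for a change in temperature.
42.4 × 5/9 = 23.6.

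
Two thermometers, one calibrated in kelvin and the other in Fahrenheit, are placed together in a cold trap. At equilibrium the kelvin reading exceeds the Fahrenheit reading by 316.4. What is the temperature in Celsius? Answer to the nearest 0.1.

-94.1°C

Let x be the kelvin reading; then the Fahrenheit reading is 1.8·x - 459.67.
(1.8·x - 459.67) - x = -316.4  ⇒  (0.8)·x = 143.27  ⇒  x = 179.0875 K.
In Celsius: 179.0875 - 273.15 = -94.1°C.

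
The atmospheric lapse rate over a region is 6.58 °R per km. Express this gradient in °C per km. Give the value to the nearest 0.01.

3.66 °C/km

Since only a temperature interval is involved, the additive offset between the scales drops out.
A change of 1°R is a change of 5/9°C, so 6.58 × 5/9 = 3.66.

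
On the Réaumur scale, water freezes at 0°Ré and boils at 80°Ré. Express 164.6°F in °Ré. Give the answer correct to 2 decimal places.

58.93°Ré

First in Celsius: (164.6 - 32) × 5/9 = 73.6667°C.
Linearly onto the Réaumur scale: 0 + (73.6667 / 100) × (80 - 0) = 58.93°Ré.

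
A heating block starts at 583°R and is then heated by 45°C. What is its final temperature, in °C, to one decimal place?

95.7°C

Initial temperature in Celsius: (583 - 491.67) × 5/9 = 50.7389°C.
Final Celsius temperature: 50.7389 + 45.0000 = 95.7389°C.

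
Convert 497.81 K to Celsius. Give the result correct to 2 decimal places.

In Celsius: 497.81 - 273.15 = 224.6600°C.

224.66°C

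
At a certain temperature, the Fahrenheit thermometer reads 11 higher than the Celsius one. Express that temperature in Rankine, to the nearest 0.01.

444.42°R

Let x be the Celsius reading; then the Fahrenheit reading is 1.8·x + 32.
(1.8·x + 32) - x = 11  ⇒  (0.8)·x = -21  ⇒  x = -26.2500°C.
In Rankine: -26.2500 × 1.8 + 491.67 = 444.42°R.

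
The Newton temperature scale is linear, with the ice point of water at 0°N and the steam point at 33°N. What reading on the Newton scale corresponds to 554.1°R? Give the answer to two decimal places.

First in Celsius: (554.1 - 491.67) × 5/9 = 34.6833°C.
Linearly onto the Newton scale: 0 + (34.6833 / 100) × (33 - 0) = 11.45°N.

11.45°N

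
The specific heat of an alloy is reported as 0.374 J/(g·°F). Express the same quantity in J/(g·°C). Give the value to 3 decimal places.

0.673 J/(g·°C)

Since only a temperature interval is involved, the additive offset between the scales drops out.
A change of 1°C is a change of 1.8°F, so per °C the value is 0.374 × 1.8 = 0.673.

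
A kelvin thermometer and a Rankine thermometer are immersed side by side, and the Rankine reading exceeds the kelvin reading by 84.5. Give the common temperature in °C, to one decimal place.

Let x be the kelvin reading; then the Rankine reading is 1.8·x.
(1.8·x) - x = 84.5  ⇒  (0.8)·x = 84.5  ⇒  x = 105.6250 K.
In Celsius: 105.625 - 273.15 = -167.5°C.

-167.5°C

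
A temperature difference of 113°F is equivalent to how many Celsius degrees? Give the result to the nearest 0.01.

62.78°C

For a temperature interval the offset drops out; only the factor 5/9 applies.
113 × 5/9 = 62.78.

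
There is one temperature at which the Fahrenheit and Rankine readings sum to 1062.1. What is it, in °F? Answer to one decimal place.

301.2°F

Let F be the Fahrenheit reading. The Rankine reading is R = 1·F + 459.67.
Require F + R = 1062.1: (2)·F + 459.67 = 1062.1.
F = (1062.1 - 459.67) / (2) = 301.2.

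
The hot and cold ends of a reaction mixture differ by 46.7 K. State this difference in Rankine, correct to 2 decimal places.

For a temperature interval the offset drops out; only the factor 1.8 applies.
46.7 × 1.8 = 84.06.

84.06°R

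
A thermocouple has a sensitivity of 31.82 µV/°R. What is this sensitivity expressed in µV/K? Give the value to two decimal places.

Since only a temperature interval is involved, the additive offset between the scales drops out.
A change of 1 K is a change of 1.8°R, so per K the value is 31.82 × 1.8 = 57.28.

57.28 µV/K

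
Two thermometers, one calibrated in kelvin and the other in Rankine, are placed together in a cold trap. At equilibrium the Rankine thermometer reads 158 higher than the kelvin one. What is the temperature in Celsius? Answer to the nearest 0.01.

-75.65°C

Let x be the kelvin reading; then the Rankine reading is 1.8·x.
(1.8·x) - x = 158  ⇒  (0.8)·x = 158  ⇒  x = 197.5000 K.
In Celsius: 197.5 - 273.15 = -75.65°C.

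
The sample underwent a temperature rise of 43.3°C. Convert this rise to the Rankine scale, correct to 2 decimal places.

77.94°R

Only the scale ratio 1.8 matters for a change in temperature.
43.3 × 1.8 = 77.94.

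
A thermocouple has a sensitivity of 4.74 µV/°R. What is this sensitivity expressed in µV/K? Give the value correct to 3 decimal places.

8.532 µV/K

The quantity depends on a temperature interval, so only the ratio of degree sizes applies; the offset between the scales is irrelevant.
A change of 1 K is a change of 1.8°R, so per K the value is 4.74 × 1.8 = 8.532.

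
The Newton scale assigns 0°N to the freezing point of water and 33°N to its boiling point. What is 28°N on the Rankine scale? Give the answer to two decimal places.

644.40°R

Linear interpolation between the fixed points: C = (28 - 0) × 100 / (33 - 0) = 84.8485°C.
Then 84.8485 × 1.8 + 491.67 = 644.40°R.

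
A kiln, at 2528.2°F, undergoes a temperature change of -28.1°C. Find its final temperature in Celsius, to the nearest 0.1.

Initial temperature in Celsius: (2528.2 - 32) × 5/9 = 1386.7778°C.
Final Celsius temperature: 1386.7778 - 28.1000 = 1358.6778°C.

1358.7°C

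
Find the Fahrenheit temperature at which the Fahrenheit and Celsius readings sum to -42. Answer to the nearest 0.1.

-15.6°F

Let F be the Fahrenheit reading. The Celsius reading is C = 5/9·F - 17.7778.
Require F + C = -42: (14/9)·F - 17.7778 = -42.
F = (-42 + 17.7778) / (14/9) = -15.6.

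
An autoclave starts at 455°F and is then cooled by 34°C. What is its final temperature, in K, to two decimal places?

Initial temperature in Celsius: (455 - 32) × 5/9 = 235.0000°C.
Final Celsius temperature: 235.0000 - 34.0000 = 201.0000°C.
In kelvin: 201.0000 + 273.15 = 474.15 K.

474.15 K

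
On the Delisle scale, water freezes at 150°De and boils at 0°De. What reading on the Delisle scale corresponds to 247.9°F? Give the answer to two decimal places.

First in Celsius: (247.9 - 32) × 5/9 = 119.9444°C.
Linearly onto the Delisle scale: 150 + (119.9444 / 100) × (0 - 150) = -29.92°De.

-29.92°De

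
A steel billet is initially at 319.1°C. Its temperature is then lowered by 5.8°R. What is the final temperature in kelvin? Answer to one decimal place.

The 5.8°R change is an interval, so only the factor 5/9 applies: -5.8 × 5/9 = -3.2222°C.
Final Celsius temperature: 319.1000 - 3.2222 = 315.8778°C.
In kelvin: 315.8778 + 273.15 = 589.0 K.

589.0 K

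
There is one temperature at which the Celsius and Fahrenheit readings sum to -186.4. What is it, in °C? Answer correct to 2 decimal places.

-78.00°C

Let C be the Celsius reading. The Fahrenheit reading is F = 1.8·C + 32.
Require C + F = -186.4: (2.8)·C + 32 = -186.4.
C = (-186.4 - 32) / (2.8) = -78.00.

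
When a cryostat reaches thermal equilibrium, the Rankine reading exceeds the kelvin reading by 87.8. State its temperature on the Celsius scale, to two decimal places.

-163.40°C

Let x be the kelvin reading; then the Rankine reading is 1.8·x.
(1.8·x) - x = 87.8  ⇒  (0.8)·x = 87.8  ⇒  x = 109.7500 K.
In Celsius: 109.75 - 273.15 = -163.40°C.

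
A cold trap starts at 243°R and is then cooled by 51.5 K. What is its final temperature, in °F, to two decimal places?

-309.37°F

Initial temperature in Celsius: (243 - 491.67) × 5/9 = -138.1500°C.
The 51.5 K change is an interval; Kelvin and Celsius degrees are the same size, so ΔC = -51.5°C.
Final Celsius temperature: -138.1500 - 51.5000 = -189.6500°C.
In Fahrenheit: -189.6500 × 1.8 + 32 = -309.37°F.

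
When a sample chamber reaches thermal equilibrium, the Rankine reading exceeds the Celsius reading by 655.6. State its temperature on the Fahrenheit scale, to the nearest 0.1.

400.8°F

Let x be the Celsius reading; then the Rankine reading is 1.8·x + 491.67.
(1.8·x + 491.67) - x = 655.6  ⇒  (0.8)·x = 163.93  ⇒  x = 204.9125°C.
In Fahrenheit: 204.9125 × 1.8 + 32 = 400.8°F.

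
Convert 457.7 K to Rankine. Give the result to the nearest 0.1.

In Celsius: 457.7 - 273.15 = 184.5500°C.
In Rankine: 184.5500 × 1.8 + 491.67 = 823.9°R.

823.9°R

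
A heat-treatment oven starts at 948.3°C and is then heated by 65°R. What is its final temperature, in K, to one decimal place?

1257.6 K

The 65°R change is an interval, so only the factor 5/9 applies: +65 × 5/9 = +36.1111°C.
Final Celsius temperature: 948.3000 + 36.1111 = 984.4111°C.
In kelvin: 984.4111 + 273.15 = 1257.6 K.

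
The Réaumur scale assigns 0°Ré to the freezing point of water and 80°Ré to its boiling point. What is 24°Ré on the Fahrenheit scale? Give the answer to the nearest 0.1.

86.0°F

Linear interpolation between the fixed points: C = (24 - 0) × 100 / (80 - 0) = 30.0000°C.
Then 30.0000 × 1.8 + 32 = 86.0°F.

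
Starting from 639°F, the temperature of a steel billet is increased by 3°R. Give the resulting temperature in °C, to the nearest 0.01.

Initial temperature in Celsius: (639 - 32) × 5/9 = 337.2222°C.
The 3°R change is an interval, so only the factor 5/9 applies: +3 × 5/9 = +1.6667°C.
Final Celsius temperature: 337.2222 + 1.6667 = 338.8889°C.

338.89°C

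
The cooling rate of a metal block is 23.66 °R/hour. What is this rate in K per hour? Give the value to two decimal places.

The quantity depends on a temperature interval, so only the ratio of degree sizes applies; the offset between the scales is irrelevant.
A change of 1°R is a change of 5/9 K, so 23.66 × 5/9 = 13.14.

13.14 K/hour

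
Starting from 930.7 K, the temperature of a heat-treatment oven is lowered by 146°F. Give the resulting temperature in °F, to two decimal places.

Initial temperature in Celsius: 930.7 - 273.15 = 657.5500°C.
The 146°F change is an interval, so only the factor 5/9 applies: -146 × 5/9 = -81.1111°C.
Final Celsius temperature: 657.5500 - 81.1111 = 576.4389°C.
In Fahrenheit: 576.4389 × 1.8 + 32 = 1069.59°F.

1069.59°F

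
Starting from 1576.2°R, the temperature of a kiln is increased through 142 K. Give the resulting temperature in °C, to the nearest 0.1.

744.5°C

Initial temperature in Celsius: (1576.2 - 491.67) × 5/9 = 602.5167°C.
The 142 K change is an interval; Kelvin and Celsius degrees are the same size, so ΔC = +142°C.
Final Celsius temperature: 602.5167 + 142.0000 = 744.5167°C.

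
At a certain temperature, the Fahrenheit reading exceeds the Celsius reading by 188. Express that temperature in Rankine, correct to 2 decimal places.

Let x be the Fahrenheit reading; then the Celsius reading is 5/9·x - 17.7778.
(5/9·x - 17.7778) - x = -188  ⇒  (-4/9)·x = -170.222  ⇒  x = 383.0000°F.
In Celsius: (383 - 32) × 5/9 = 195.0000°C.
In Rankine: 195.0000 × 1.8 + 491.67 = 842.67°R.

842.67°R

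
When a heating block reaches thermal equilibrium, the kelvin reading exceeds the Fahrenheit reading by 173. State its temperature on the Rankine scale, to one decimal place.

Let x be the kelvin reading; then the Fahrenheit reading is 1.8·x - 459.67.
(1.8·x - 459.67) - x = -173  ⇒  (0.8)·x = 286.67  ⇒  x = 358.3375 K.
In Celsius: 358.3375 - 273.15 = 85.1875°C.
In Rankine: 85.1875 × 1.8 + 491.67 = 645.0°R.

645.0°R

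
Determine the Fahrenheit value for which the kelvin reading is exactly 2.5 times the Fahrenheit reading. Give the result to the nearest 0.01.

131.33°F

Let F be the Fahrenheit reading. The kelvin reading is K = 5/9·F + 255.372.
Require K = 2.5·F: 5/9·F + 255.372 = 2.5·F.
(-35/18)·F = -255.372  ⇒  F = 131.33.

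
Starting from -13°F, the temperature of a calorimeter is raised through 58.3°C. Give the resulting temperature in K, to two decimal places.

Initial temperature in Celsius: (-13 - 32) × 5/9 = -25.0000°C.
Final Celsius temperature: -25.0000 + 58.3000 = 33.3000°C.
In kelvin: 33.3000 + 273.15 = 306.45 K.

306.45 K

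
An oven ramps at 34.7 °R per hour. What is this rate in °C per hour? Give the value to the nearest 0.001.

The quantity depends on a temperature interval, so only the ratio of degree sizes applies; the offset between the scales is irrelevant.
A change of 1°R is a change of 5/9°C, so 34.7 × 5/9 = 19.278.

19.278 °C/hour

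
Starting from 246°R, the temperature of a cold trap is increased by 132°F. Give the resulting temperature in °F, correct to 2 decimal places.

-81.67°F

Initial temperature in Celsius: (246 - 491.67) × 5/9 = -136.4833°C.
The 132°F change is an interval, so only the factor 5/9 applies: +132 × 5/9 = +73.3333°C.
Final Celsius temperature: -136.4833 + 73.3333 = -63.1500°C.
In Fahrenheit: -63.1500 × 1.8 + 32 = -81.67°F.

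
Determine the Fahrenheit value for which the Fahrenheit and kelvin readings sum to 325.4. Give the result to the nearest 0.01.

Let F be the Fahrenheit reading. The kelvin reading is K = 5/9·F + 255.372.
Require F + K = 325.4: (14/9)·F + 255.372 = 325.4.
F = (325.4 - 255.372) / (14/9) = 45.02.

45.02°F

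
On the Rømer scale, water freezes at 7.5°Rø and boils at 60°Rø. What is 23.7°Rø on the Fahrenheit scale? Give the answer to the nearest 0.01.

Linear interpolation between the fixed points: C = (23.7 - 7.5) × 100 / (60 - 7.5) = 30.8571°C.
Then 30.8571 × 1.8 + 32 = 87.54°F.

87.54°F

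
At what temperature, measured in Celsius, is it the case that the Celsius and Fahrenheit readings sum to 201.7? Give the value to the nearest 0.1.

60.6°C

Let C be the Celsius reading. The Fahrenheit reading is F = 1.8·C + 32.
Require C + F = 201.7: (2.8)·C + 32 = 201.7.
C = (201.7 - 32) / (2.8) = 60.6.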